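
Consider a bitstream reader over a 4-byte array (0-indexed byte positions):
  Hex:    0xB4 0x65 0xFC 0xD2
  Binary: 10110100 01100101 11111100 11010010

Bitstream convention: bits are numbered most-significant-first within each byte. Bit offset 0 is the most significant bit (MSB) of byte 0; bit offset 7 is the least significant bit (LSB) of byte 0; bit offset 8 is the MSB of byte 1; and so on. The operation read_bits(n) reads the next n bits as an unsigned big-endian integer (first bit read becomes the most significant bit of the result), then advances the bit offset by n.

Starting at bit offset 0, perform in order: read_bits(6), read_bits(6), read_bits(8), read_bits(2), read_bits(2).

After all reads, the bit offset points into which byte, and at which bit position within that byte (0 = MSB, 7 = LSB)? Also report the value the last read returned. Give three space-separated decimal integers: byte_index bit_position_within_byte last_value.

Read 1: bits[0:6] width=6 -> value=45 (bin 101101); offset now 6 = byte 0 bit 6; 26 bits remain
Read 2: bits[6:12] width=6 -> value=6 (bin 000110); offset now 12 = byte 1 bit 4; 20 bits remain
Read 3: bits[12:20] width=8 -> value=95 (bin 01011111); offset now 20 = byte 2 bit 4; 12 bits remain
Read 4: bits[20:22] width=2 -> value=3 (bin 11); offset now 22 = byte 2 bit 6; 10 bits remain
Read 5: bits[22:24] width=2 -> value=0 (bin 00); offset now 24 = byte 3 bit 0; 8 bits remain

Answer: 3 0 0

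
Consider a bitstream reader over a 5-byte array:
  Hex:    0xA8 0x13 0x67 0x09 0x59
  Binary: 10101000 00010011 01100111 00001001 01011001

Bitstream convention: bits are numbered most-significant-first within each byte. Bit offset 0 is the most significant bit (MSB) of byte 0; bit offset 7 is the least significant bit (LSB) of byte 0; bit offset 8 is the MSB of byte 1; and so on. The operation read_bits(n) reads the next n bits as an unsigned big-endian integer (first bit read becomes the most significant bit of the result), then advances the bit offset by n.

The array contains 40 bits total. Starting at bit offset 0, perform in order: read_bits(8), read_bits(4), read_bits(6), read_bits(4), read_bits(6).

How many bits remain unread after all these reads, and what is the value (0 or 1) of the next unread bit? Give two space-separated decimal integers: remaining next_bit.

Answer: 12 1

Derivation:
Read 1: bits[0:8] width=8 -> value=168 (bin 10101000); offset now 8 = byte 1 bit 0; 32 bits remain
Read 2: bits[8:12] width=4 -> value=1 (bin 0001); offset now 12 = byte 1 bit 4; 28 bits remain
Read 3: bits[12:18] width=6 -> value=13 (bin 001101); offset now 18 = byte 2 bit 2; 22 bits remain
Read 4: bits[18:22] width=4 -> value=9 (bin 1001); offset now 22 = byte 2 bit 6; 18 bits remain
Read 5: bits[22:28] width=6 -> value=48 (bin 110000); offset now 28 = byte 3 bit 4; 12 bits remain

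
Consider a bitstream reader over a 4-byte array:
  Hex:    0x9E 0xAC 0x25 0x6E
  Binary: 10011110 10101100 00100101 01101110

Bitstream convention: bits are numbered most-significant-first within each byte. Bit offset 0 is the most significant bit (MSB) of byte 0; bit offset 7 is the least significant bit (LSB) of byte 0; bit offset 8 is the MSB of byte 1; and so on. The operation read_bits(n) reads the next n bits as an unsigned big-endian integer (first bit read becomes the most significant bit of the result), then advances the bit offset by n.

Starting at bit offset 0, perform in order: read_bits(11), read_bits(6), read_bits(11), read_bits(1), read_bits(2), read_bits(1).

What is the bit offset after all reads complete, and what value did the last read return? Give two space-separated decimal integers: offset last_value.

Read 1: bits[0:11] width=11 -> value=1269 (bin 10011110101); offset now 11 = byte 1 bit 3; 21 bits remain
Read 2: bits[11:17] width=6 -> value=24 (bin 011000); offset now 17 = byte 2 bit 1; 15 bits remain
Read 3: bits[17:28] width=11 -> value=598 (bin 01001010110); offset now 28 = byte 3 bit 4; 4 bits remain
Read 4: bits[28:29] width=1 -> value=1 (bin 1); offset now 29 = byte 3 bit 5; 3 bits remain
Read 5: bits[29:31] width=2 -> value=3 (bin 11); offset now 31 = byte 3 bit 7; 1 bits remain
Read 6: bits[31:32] width=1 -> value=0 (bin 0); offset now 32 = byte 4 bit 0; 0 bits remain

Answer: 32 0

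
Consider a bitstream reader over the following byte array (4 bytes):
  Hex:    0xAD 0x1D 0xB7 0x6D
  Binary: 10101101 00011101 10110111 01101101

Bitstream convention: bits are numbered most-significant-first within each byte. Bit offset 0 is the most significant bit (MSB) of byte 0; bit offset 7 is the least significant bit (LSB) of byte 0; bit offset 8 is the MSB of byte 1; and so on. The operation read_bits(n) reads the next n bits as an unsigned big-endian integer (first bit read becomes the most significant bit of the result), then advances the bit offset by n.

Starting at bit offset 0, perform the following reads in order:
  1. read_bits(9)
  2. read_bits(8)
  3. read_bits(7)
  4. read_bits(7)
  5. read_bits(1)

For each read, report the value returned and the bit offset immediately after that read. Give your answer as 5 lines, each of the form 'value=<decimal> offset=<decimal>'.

Answer: value=346 offset=9
value=59 offset=17
value=55 offset=24
value=54 offset=31
value=1 offset=32

Derivation:
Read 1: bits[0:9] width=9 -> value=346 (bin 101011010); offset now 9 = byte 1 bit 1; 23 bits remain
Read 2: bits[9:17] width=8 -> value=59 (bin 00111011); offset now 17 = byte 2 bit 1; 15 bits remain
Read 3: bits[17:24] width=7 -> value=55 (bin 0110111); offset now 24 = byte 3 bit 0; 8 bits remain
Read 4: bits[24:31] width=7 -> value=54 (bin 0110110); offset now 31 = byte 3 bit 7; 1 bits remain
Read 5: bits[31:32] width=1 -> value=1 (bin 1); offset now 32 = byte 4 bit 0; 0 bits remain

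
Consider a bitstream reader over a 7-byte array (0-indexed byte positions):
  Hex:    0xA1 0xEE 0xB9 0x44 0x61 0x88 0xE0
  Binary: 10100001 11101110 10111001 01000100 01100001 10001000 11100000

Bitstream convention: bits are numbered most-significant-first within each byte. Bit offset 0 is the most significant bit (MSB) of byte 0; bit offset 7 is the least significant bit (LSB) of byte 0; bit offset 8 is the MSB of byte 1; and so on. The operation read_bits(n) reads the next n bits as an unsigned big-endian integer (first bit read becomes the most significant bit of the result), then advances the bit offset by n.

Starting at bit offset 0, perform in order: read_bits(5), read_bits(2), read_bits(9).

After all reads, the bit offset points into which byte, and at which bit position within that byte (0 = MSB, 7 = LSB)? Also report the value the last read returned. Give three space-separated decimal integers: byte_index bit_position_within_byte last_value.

Read 1: bits[0:5] width=5 -> value=20 (bin 10100); offset now 5 = byte 0 bit 5; 51 bits remain
Read 2: bits[5:7] width=2 -> value=0 (bin 00); offset now 7 = byte 0 bit 7; 49 bits remain
Read 3: bits[7:16] width=9 -> value=494 (bin 111101110); offset now 16 = byte 2 bit 0; 40 bits remain

Answer: 2 0 494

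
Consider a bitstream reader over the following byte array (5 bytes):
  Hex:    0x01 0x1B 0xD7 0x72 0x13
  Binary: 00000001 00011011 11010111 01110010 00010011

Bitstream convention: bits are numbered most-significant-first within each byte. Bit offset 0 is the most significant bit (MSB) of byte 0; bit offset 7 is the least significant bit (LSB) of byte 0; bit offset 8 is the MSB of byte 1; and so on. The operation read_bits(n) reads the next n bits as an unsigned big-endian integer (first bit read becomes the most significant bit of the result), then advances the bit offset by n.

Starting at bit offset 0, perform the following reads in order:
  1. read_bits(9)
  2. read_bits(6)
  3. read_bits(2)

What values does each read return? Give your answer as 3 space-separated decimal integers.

Answer: 2 13 3

Derivation:
Read 1: bits[0:9] width=9 -> value=2 (bin 000000010); offset now 9 = byte 1 bit 1; 31 bits remain
Read 2: bits[9:15] width=6 -> value=13 (bin 001101); offset now 15 = byte 1 bit 7; 25 bits remain
Read 3: bits[15:17] width=2 -> value=3 (bin 11); offset now 17 = byte 2 bit 1; 23 bits remain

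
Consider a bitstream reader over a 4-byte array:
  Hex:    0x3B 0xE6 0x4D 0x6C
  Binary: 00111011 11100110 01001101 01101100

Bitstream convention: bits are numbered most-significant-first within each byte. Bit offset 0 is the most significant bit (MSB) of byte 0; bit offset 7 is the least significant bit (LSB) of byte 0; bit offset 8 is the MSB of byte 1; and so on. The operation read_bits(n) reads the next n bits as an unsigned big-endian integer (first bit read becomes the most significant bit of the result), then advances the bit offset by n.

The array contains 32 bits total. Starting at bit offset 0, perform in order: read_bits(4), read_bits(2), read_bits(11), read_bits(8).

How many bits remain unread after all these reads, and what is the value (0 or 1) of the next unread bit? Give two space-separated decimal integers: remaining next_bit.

Answer: 7 1

Derivation:
Read 1: bits[0:4] width=4 -> value=3 (bin 0011); offset now 4 = byte 0 bit 4; 28 bits remain
Read 2: bits[4:6] width=2 -> value=2 (bin 10); offset now 6 = byte 0 bit 6; 26 bits remain
Read 3: bits[6:17] width=11 -> value=1996 (bin 11111001100); offset now 17 = byte 2 bit 1; 15 bits remain
Read 4: bits[17:25] width=8 -> value=154 (bin 10011010); offset now 25 = byte 3 bit 1; 7 bits remain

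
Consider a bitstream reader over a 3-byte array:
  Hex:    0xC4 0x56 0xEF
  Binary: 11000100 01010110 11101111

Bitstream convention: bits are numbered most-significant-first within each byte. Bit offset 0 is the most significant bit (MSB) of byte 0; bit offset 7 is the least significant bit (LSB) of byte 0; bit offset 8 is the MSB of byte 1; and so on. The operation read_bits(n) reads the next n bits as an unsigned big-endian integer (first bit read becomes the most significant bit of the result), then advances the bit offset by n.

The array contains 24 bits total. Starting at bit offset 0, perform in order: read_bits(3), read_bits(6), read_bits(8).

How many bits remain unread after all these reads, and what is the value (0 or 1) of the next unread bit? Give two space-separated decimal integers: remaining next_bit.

Answer: 7 1

Derivation:
Read 1: bits[0:3] width=3 -> value=6 (bin 110); offset now 3 = byte 0 bit 3; 21 bits remain
Read 2: bits[3:9] width=6 -> value=8 (bin 001000); offset now 9 = byte 1 bit 1; 15 bits remain
Read 3: bits[9:17] width=8 -> value=173 (bin 10101101); offset now 17 = byte 2 bit 1; 7 bits remain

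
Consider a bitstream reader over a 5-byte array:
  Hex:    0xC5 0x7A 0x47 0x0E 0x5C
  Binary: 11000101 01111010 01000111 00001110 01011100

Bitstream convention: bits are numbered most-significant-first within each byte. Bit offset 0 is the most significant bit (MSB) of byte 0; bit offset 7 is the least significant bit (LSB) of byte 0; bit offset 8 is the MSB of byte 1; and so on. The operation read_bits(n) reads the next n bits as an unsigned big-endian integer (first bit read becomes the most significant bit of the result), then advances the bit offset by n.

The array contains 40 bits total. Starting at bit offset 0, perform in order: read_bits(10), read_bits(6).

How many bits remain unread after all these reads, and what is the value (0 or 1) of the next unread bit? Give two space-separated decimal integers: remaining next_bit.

Answer: 24 0

Derivation:
Read 1: bits[0:10] width=10 -> value=789 (bin 1100010101); offset now 10 = byte 1 bit 2; 30 bits remain
Read 2: bits[10:16] width=6 -> value=58 (bin 111010); offset now 16 = byte 2 bit 0; 24 bits remain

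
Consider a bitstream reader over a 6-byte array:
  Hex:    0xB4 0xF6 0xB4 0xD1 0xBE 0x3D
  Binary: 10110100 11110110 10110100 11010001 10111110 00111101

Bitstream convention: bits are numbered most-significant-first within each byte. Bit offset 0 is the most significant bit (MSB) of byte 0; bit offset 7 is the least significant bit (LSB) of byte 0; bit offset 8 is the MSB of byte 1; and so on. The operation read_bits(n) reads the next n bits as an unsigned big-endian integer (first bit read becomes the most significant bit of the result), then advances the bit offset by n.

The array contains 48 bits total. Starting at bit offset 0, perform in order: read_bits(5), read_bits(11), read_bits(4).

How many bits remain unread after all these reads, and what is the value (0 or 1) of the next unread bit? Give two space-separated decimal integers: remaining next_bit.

Answer: 28 0

Derivation:
Read 1: bits[0:5] width=5 -> value=22 (bin 10110); offset now 5 = byte 0 bit 5; 43 bits remain
Read 2: bits[5:16] width=11 -> value=1270 (bin 10011110110); offset now 16 = byte 2 bit 0; 32 bits remain
Read 3: bits[16:20] width=4 -> value=11 (bin 1011); offset now 20 = byte 2 bit 4; 28 bits remain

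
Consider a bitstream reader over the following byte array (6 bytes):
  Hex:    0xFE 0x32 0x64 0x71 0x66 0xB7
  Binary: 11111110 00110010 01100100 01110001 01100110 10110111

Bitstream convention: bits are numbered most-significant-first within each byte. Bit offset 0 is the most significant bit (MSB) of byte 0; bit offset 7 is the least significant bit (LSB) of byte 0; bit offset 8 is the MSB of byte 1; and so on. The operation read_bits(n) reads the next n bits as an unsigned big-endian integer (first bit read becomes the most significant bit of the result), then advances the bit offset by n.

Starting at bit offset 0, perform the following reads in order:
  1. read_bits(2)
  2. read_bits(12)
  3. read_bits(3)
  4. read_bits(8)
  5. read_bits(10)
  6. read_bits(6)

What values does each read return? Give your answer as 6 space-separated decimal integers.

Answer: 3 3980 4 200 907 13

Derivation:
Read 1: bits[0:2] width=2 -> value=3 (bin 11); offset now 2 = byte 0 bit 2; 46 bits remain
Read 2: bits[2:14] width=12 -> value=3980 (bin 111110001100); offset now 14 = byte 1 bit 6; 34 bits remain
Read 3: bits[14:17] width=3 -> value=4 (bin 100); offset now 17 = byte 2 bit 1; 31 bits remain
Read 4: bits[17:25] width=8 -> value=200 (bin 11001000); offset now 25 = byte 3 bit 1; 23 bits remain
Read 5: bits[25:35] width=10 -> value=907 (bin 1110001011); offset now 35 = byte 4 bit 3; 13 bits remain
Read 6: bits[35:41] width=6 -> value=13 (bin 001101); offset now 41 = byte 5 bit 1; 7 bits remain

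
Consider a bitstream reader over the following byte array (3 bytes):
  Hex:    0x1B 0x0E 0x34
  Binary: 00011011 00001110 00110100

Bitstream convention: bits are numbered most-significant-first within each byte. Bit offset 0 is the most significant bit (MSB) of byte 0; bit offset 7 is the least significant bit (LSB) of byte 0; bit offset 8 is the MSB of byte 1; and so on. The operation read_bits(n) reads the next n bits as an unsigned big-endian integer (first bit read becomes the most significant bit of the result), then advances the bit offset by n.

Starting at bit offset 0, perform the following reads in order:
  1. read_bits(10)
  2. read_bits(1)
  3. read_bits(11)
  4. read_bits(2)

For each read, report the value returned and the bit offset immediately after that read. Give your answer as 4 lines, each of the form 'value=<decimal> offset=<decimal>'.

Read 1: bits[0:10] width=10 -> value=108 (bin 0001101100); offset now 10 = byte 1 bit 2; 14 bits remain
Read 2: bits[10:11] width=1 -> value=0 (bin 0); offset now 11 = byte 1 bit 3; 13 bits remain
Read 3: bits[11:22] width=11 -> value=909 (bin 01110001101); offset now 22 = byte 2 bit 6; 2 bits remain
Read 4: bits[22:24] width=2 -> value=0 (bin 00); offset now 24 = byte 3 bit 0; 0 bits remain

Answer: value=108 offset=10
value=0 offset=11
value=909 offset=22
value=0 offset=24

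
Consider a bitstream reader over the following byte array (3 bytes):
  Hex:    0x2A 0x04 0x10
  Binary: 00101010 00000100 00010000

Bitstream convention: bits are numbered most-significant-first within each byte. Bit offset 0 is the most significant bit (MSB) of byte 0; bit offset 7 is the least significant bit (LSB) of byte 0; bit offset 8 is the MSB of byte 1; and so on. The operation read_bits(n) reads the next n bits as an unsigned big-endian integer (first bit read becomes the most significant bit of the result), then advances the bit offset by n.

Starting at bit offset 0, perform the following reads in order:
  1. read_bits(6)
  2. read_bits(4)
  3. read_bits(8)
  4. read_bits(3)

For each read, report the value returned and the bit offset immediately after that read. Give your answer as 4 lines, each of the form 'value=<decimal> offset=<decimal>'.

Answer: value=10 offset=6
value=8 offset=10
value=16 offset=18
value=2 offset=21

Derivation:
Read 1: bits[0:6] width=6 -> value=10 (bin 001010); offset now 6 = byte 0 bit 6; 18 bits remain
Read 2: bits[6:10] width=4 -> value=8 (bin 1000); offset now 10 = byte 1 bit 2; 14 bits remain
Read 3: bits[10:18] width=8 -> value=16 (bin 00010000); offset now 18 = byte 2 bit 2; 6 bits remain
Read 4: bits[18:21] width=3 -> value=2 (bin 010); offset now 21 = byte 2 bit 5; 3 bits remain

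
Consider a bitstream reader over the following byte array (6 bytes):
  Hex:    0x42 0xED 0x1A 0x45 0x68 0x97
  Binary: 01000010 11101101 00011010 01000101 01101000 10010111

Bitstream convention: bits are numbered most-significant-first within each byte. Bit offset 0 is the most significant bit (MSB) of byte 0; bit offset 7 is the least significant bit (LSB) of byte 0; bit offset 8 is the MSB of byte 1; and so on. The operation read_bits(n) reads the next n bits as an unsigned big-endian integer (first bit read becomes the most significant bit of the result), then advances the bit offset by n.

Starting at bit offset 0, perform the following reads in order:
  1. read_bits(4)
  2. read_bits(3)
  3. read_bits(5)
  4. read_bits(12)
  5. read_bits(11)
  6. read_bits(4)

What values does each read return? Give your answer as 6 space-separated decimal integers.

Read 1: bits[0:4] width=4 -> value=4 (bin 0100); offset now 4 = byte 0 bit 4; 44 bits remain
Read 2: bits[4:7] width=3 -> value=1 (bin 001); offset now 7 = byte 0 bit 7; 41 bits remain
Read 3: bits[7:12] width=5 -> value=14 (bin 01110); offset now 12 = byte 1 bit 4; 36 bits remain
Read 4: bits[12:24] width=12 -> value=3354 (bin 110100011010); offset now 24 = byte 3 bit 0; 24 bits remain
Read 5: bits[24:35] width=11 -> value=555 (bin 01000101011); offset now 35 = byte 4 bit 3; 13 bits remain
Read 6: bits[35:39] width=4 -> value=4 (bin 0100); offset now 39 = byte 4 bit 7; 9 bits remain

Answer: 4 1 14 3354 555 4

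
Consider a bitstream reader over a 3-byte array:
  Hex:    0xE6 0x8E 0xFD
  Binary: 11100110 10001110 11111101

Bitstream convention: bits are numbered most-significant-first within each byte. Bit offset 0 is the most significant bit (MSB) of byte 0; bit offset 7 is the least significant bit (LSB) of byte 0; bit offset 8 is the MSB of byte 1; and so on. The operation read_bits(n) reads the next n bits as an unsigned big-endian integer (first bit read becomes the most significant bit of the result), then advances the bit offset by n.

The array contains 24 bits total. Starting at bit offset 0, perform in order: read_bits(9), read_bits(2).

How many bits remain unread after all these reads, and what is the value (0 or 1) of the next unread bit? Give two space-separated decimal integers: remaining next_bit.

Answer: 13 0

Derivation:
Read 1: bits[0:9] width=9 -> value=461 (bin 111001101); offset now 9 = byte 1 bit 1; 15 bits remain
Read 2: bits[9:11] width=2 -> value=0 (bin 00); offset now 11 = byte 1 bit 3; 13 bits remain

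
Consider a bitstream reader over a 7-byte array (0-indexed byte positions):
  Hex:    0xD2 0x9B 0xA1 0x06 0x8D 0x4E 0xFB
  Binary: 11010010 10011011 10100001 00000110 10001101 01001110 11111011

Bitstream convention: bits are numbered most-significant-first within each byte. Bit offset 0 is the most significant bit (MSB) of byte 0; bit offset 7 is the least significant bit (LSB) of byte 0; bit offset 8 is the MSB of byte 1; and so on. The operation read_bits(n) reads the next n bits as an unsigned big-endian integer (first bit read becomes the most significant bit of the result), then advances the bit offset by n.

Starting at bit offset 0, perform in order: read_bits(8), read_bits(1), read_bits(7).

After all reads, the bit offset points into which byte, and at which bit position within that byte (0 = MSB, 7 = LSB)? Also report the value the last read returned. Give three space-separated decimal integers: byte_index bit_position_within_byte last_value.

Read 1: bits[0:8] width=8 -> value=210 (bin 11010010); offset now 8 = byte 1 bit 0; 48 bits remain
Read 2: bits[8:9] width=1 -> value=1 (bin 1); offset now 9 = byte 1 bit 1; 47 bits remain
Read 3: bits[9:16] width=7 -> value=27 (bin 0011011); offset now 16 = byte 2 bit 0; 40 bits remain

Answer: 2 0 27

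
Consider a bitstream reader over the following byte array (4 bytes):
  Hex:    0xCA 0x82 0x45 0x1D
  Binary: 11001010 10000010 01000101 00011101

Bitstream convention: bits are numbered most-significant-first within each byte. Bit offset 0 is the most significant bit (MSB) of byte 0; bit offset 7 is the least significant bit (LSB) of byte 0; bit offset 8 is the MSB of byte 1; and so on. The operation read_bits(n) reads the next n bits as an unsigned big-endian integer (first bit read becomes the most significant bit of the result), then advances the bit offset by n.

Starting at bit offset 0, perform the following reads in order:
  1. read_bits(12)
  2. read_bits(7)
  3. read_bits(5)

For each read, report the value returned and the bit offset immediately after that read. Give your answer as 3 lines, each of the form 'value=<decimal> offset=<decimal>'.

Read 1: bits[0:12] width=12 -> value=3240 (bin 110010101000); offset now 12 = byte 1 bit 4; 20 bits remain
Read 2: bits[12:19] width=7 -> value=18 (bin 0010010); offset now 19 = byte 2 bit 3; 13 bits remain
Read 3: bits[19:24] width=5 -> value=5 (bin 00101); offset now 24 = byte 3 bit 0; 8 bits remain

Answer: value=3240 offset=12
value=18 offset=19
value=5 offset=24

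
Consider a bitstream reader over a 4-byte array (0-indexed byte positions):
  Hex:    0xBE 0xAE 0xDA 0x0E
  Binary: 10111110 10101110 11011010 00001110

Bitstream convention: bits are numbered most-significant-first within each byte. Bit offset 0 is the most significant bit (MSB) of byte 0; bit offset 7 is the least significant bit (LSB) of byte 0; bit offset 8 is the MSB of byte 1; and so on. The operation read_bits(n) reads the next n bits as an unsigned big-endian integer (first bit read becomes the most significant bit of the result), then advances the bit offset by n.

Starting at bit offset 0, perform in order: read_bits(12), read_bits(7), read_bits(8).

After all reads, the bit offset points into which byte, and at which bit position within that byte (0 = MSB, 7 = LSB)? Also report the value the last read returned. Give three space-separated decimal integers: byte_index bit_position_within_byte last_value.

Answer: 3 3 208

Derivation:
Read 1: bits[0:12] width=12 -> value=3050 (bin 101111101010); offset now 12 = byte 1 bit 4; 20 bits remain
Read 2: bits[12:19] width=7 -> value=118 (bin 1110110); offset now 19 = byte 2 bit 3; 13 bits remain
Read 3: bits[19:27] width=8 -> value=208 (bin 11010000); offset now 27 = byte 3 bit 3; 5 bits remain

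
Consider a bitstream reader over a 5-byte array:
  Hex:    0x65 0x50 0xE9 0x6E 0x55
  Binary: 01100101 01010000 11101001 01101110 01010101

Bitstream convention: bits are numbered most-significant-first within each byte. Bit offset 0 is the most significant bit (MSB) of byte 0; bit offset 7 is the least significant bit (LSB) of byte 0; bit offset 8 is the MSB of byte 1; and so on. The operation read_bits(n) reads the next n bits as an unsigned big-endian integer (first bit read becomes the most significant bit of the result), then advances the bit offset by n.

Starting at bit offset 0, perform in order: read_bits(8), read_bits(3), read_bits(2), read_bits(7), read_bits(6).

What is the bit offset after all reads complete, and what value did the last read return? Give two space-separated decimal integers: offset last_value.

Read 1: bits[0:8] width=8 -> value=101 (bin 01100101); offset now 8 = byte 1 bit 0; 32 bits remain
Read 2: bits[8:11] width=3 -> value=2 (bin 010); offset now 11 = byte 1 bit 3; 29 bits remain
Read 3: bits[11:13] width=2 -> value=2 (bin 10); offset now 13 = byte 1 bit 5; 27 bits remain
Read 4: bits[13:20] width=7 -> value=14 (bin 0001110); offset now 20 = byte 2 bit 4; 20 bits remain
Read 5: bits[20:26] width=6 -> value=37 (bin 100101); offset now 26 = byte 3 bit 2; 14 bits remain

Answer: 26 37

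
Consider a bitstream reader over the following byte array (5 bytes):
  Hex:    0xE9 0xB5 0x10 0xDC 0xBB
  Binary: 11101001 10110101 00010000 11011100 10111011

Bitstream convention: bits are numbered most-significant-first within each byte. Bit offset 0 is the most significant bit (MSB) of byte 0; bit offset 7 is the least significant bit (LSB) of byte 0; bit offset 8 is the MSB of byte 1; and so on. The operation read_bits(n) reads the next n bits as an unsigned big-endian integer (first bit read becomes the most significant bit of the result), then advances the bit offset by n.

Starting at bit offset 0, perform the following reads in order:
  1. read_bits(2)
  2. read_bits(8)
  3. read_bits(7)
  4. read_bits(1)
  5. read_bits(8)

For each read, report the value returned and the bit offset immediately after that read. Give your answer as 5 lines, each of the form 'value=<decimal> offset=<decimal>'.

Read 1: bits[0:2] width=2 -> value=3 (bin 11); offset now 2 = byte 0 bit 2; 38 bits remain
Read 2: bits[2:10] width=8 -> value=166 (bin 10100110); offset now 10 = byte 1 bit 2; 30 bits remain
Read 3: bits[10:17] width=7 -> value=106 (bin 1101010); offset now 17 = byte 2 bit 1; 23 bits remain
Read 4: bits[17:18] width=1 -> value=0 (bin 0); offset now 18 = byte 2 bit 2; 22 bits remain
Read 5: bits[18:26] width=8 -> value=67 (bin 01000011); offset now 26 = byte 3 bit 2; 14 bits remain

Answer: value=3 offset=2
value=166 offset=10
value=106 offset=17
value=0 offset=18
value=67 offset=26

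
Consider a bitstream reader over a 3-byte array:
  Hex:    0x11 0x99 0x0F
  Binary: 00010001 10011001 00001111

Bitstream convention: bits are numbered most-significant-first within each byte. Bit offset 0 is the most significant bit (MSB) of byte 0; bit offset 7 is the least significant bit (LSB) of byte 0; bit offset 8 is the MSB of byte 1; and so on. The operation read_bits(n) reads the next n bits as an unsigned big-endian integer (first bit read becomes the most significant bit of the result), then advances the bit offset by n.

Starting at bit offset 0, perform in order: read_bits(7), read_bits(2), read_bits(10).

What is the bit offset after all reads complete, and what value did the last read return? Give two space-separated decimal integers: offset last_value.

Answer: 19 200

Derivation:
Read 1: bits[0:7] width=7 -> value=8 (bin 0001000); offset now 7 = byte 0 bit 7; 17 bits remain
Read 2: bits[7:9] width=2 -> value=3 (bin 11); offset now 9 = byte 1 bit 1; 15 bits remain
Read 3: bits[9:19] width=10 -> value=200 (bin 0011001000); offset now 19 = byte 2 bit 3; 5 bits remain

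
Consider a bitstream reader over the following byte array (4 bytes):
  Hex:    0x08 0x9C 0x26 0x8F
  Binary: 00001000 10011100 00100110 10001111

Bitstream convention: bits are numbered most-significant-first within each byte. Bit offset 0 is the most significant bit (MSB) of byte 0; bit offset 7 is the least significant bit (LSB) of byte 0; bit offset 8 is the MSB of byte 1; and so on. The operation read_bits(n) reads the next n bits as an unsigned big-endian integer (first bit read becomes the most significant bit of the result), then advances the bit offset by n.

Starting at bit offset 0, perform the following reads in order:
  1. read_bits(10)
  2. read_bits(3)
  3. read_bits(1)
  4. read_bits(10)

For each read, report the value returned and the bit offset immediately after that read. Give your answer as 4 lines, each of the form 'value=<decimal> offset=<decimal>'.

Read 1: bits[0:10] width=10 -> value=34 (bin 0000100010); offset now 10 = byte 1 bit 2; 22 bits remain
Read 2: bits[10:13] width=3 -> value=3 (bin 011); offset now 13 = byte 1 bit 5; 19 bits remain
Read 3: bits[13:14] width=1 -> value=1 (bin 1); offset now 14 = byte 1 bit 6; 18 bits remain
Read 4: bits[14:24] width=10 -> value=38 (bin 0000100110); offset now 24 = byte 3 bit 0; 8 bits remain

Answer: value=34 offset=10
value=3 offset=13
value=1 offset=14
value=38 offset=24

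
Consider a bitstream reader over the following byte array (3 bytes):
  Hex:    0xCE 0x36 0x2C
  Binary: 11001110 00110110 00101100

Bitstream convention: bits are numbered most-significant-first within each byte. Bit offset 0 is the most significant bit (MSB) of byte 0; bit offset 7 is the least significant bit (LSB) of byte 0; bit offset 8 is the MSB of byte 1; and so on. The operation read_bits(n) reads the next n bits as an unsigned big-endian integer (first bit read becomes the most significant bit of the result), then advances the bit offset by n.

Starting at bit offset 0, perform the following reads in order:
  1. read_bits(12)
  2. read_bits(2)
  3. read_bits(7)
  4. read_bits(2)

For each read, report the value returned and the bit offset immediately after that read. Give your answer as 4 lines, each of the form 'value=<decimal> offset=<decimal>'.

Answer: value=3299 offset=12
value=1 offset=14
value=69 offset=21
value=2 offset=23

Derivation:
Read 1: bits[0:12] width=12 -> value=3299 (bin 110011100011); offset now 12 = byte 1 bit 4; 12 bits remain
Read 2: bits[12:14] width=2 -> value=1 (bin 01); offset now 14 = byte 1 bit 6; 10 bits remain
Read 3: bits[14:21] width=7 -> value=69 (bin 1000101); offset now 21 = byte 2 bit 5; 3 bits remain
Read 4: bits[21:23] width=2 -> value=2 (bin 10); offset now 23 = byte 2 bit 7; 1 bits remain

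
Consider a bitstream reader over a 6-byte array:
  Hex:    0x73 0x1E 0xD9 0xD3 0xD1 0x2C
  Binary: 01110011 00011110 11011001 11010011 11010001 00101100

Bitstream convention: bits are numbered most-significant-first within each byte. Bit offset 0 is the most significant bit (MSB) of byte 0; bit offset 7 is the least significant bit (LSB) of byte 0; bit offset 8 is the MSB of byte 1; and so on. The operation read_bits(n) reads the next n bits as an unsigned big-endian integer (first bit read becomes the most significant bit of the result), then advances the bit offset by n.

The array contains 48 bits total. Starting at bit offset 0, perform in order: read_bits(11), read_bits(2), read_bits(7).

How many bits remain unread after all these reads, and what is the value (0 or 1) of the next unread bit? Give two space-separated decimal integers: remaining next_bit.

Answer: 28 1

Derivation:
Read 1: bits[0:11] width=11 -> value=920 (bin 01110011000); offset now 11 = byte 1 bit 3; 37 bits remain
Read 2: bits[11:13] width=2 -> value=3 (bin 11); offset now 13 = byte 1 bit 5; 35 bits remain
Read 3: bits[13:20] width=7 -> value=109 (bin 1101101); offset now 20 = byte 2 bit 4; 28 bits remain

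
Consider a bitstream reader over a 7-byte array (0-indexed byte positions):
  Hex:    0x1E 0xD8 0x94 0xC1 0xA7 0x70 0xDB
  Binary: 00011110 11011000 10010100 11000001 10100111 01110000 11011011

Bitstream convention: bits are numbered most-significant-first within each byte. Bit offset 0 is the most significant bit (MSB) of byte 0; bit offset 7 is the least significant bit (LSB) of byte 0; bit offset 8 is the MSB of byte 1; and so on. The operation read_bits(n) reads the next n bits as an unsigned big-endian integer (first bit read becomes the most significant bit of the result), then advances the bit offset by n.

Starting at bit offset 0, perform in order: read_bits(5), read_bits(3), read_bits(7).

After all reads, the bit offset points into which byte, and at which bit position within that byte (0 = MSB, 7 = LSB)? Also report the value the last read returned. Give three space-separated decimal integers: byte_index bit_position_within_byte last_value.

Answer: 1 7 108

Derivation:
Read 1: bits[0:5] width=5 -> value=3 (bin 00011); offset now 5 = byte 0 bit 5; 51 bits remain
Read 2: bits[5:8] width=3 -> value=6 (bin 110); offset now 8 = byte 1 bit 0; 48 bits remain
Read 3: bits[8:15] width=7 -> value=108 (bin 1101100); offset now 15 = byte 1 bit 7; 41 bits remain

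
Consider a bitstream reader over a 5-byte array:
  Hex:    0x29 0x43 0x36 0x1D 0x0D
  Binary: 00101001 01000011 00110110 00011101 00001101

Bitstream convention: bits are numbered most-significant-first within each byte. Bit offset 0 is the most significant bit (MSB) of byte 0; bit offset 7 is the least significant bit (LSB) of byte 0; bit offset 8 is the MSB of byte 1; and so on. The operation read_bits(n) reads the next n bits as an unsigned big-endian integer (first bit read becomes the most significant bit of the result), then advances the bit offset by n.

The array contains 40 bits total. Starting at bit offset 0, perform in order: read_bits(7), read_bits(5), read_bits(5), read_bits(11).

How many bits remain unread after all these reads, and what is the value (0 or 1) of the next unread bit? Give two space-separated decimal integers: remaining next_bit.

Read 1: bits[0:7] width=7 -> value=20 (bin 0010100); offset now 7 = byte 0 bit 7; 33 bits remain
Read 2: bits[7:12] width=5 -> value=20 (bin 10100); offset now 12 = byte 1 bit 4; 28 bits remain
Read 3: bits[12:17] width=5 -> value=6 (bin 00110); offset now 17 = byte 2 bit 1; 23 bits remain
Read 4: bits[17:28] width=11 -> value=865 (bin 01101100001); offset now 28 = byte 3 bit 4; 12 bits remain

Answer: 12 1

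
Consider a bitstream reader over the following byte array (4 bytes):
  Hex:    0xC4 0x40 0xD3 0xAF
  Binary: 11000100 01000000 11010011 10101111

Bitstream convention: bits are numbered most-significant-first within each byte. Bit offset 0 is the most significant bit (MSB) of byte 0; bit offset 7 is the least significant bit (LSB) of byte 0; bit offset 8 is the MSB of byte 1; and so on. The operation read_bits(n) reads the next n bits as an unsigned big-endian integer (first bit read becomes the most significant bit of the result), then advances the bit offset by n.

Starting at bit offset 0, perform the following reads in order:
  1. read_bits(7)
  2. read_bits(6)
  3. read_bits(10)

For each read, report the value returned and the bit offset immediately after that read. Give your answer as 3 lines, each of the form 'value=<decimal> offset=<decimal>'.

Answer: value=98 offset=7
value=8 offset=13
value=105 offset=23

Derivation:
Read 1: bits[0:7] width=7 -> value=98 (bin 1100010); offset now 7 = byte 0 bit 7; 25 bits remain
Read 2: bits[7:13] width=6 -> value=8 (bin 001000); offset now 13 = byte 1 bit 5; 19 bits remain
Read 3: bits[13:23] width=10 -> value=105 (bin 0001101001); offset now 23 = byte 2 bit 7; 9 bits remain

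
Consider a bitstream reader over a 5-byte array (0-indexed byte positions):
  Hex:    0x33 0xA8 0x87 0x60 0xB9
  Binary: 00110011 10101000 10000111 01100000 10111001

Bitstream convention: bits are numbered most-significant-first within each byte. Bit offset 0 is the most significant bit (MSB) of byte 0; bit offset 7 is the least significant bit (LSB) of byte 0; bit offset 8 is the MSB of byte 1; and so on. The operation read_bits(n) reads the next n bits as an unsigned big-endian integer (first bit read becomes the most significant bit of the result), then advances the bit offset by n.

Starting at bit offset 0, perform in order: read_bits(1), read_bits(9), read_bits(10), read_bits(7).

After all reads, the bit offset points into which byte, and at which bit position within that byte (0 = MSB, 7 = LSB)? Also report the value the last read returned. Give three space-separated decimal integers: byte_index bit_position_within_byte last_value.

Read 1: bits[0:1] width=1 -> value=0 (bin 0); offset now 1 = byte 0 bit 1; 39 bits remain
Read 2: bits[1:10] width=9 -> value=206 (bin 011001110); offset now 10 = byte 1 bit 2; 30 bits remain
Read 3: bits[10:20] width=10 -> value=648 (bin 1010001000); offset now 20 = byte 2 bit 4; 20 bits remain
Read 4: bits[20:27] width=7 -> value=59 (bin 0111011); offset now 27 = byte 3 bit 3; 13 bits remain

Answer: 3 3 59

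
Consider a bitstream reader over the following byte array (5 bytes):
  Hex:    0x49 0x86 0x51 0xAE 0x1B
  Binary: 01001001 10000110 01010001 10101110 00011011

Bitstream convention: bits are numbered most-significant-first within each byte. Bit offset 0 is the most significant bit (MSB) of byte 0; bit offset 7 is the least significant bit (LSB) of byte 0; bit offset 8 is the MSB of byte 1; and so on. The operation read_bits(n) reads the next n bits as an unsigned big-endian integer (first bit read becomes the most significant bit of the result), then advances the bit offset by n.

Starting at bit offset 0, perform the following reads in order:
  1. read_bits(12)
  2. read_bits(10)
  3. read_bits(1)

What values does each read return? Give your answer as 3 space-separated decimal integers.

Answer: 1176 404 0

Derivation:
Read 1: bits[0:12] width=12 -> value=1176 (bin 010010011000); offset now 12 = byte 1 bit 4; 28 bits remain
Read 2: bits[12:22] width=10 -> value=404 (bin 0110010100); offset now 22 = byte 2 bit 6; 18 bits remain
Read 3: bits[22:23] width=1 -> value=0 (bin 0); offset now 23 = byte 2 bit 7; 17 bits remain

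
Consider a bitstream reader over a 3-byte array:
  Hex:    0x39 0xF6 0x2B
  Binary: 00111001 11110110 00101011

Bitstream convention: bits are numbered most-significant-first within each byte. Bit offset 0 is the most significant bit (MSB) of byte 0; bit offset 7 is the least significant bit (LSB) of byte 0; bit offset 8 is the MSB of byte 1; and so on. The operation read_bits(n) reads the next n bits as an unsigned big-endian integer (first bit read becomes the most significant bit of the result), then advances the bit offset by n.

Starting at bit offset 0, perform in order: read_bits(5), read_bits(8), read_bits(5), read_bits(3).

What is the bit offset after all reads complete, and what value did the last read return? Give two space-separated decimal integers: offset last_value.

Answer: 21 5

Derivation:
Read 1: bits[0:5] width=5 -> value=7 (bin 00111); offset now 5 = byte 0 bit 5; 19 bits remain
Read 2: bits[5:13] width=8 -> value=62 (bin 00111110); offset now 13 = byte 1 bit 5; 11 bits remain
Read 3: bits[13:18] width=5 -> value=24 (bin 11000); offset now 18 = byte 2 bit 2; 6 bits remain
Read 4: bits[18:21] width=3 -> value=5 (bin 101); offset now 21 = byte 2 bit 5; 3 bits remain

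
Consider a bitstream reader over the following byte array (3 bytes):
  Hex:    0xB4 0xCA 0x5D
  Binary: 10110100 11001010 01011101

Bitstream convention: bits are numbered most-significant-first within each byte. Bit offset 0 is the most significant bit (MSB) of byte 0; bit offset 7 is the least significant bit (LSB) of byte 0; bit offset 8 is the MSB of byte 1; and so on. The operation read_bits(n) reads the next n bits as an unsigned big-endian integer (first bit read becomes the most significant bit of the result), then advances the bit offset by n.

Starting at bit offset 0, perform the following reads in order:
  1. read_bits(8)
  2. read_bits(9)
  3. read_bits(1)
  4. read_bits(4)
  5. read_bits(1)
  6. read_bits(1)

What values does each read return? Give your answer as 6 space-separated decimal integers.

Read 1: bits[0:8] width=8 -> value=180 (bin 10110100); offset now 8 = byte 1 bit 0; 16 bits remain
Read 2: bits[8:17] width=9 -> value=404 (bin 110010100); offset now 17 = byte 2 bit 1; 7 bits remain
Read 3: bits[17:18] width=1 -> value=1 (bin 1); offset now 18 = byte 2 bit 2; 6 bits remain
Read 4: bits[18:22] width=4 -> value=7 (bin 0111); offset now 22 = byte 2 bit 6; 2 bits remain
Read 5: bits[22:23] width=1 -> value=0 (bin 0); offset now 23 = byte 2 bit 7; 1 bits remain
Read 6: bits[23:24] width=1 -> value=1 (bin 1); offset now 24 = byte 3 bit 0; 0 bits remain

Answer: 180 404 1 7 0 1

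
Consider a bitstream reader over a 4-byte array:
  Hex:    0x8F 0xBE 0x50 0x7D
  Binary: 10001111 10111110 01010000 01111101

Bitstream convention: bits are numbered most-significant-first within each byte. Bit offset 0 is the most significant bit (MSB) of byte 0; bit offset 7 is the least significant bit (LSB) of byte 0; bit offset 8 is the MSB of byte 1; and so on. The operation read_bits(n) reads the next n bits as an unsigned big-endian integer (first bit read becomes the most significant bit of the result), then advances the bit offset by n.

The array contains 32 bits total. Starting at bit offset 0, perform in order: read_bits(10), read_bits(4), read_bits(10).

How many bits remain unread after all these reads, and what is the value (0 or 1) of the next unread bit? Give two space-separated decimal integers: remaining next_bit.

Read 1: bits[0:10] width=10 -> value=574 (bin 1000111110); offset now 10 = byte 1 bit 2; 22 bits remain
Read 2: bits[10:14] width=4 -> value=15 (bin 1111); offset now 14 = byte 1 bit 6; 18 bits remain
Read 3: bits[14:24] width=10 -> value=592 (bin 1001010000); offset now 24 = byte 3 bit 0; 8 bits remain

Answer: 8 0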